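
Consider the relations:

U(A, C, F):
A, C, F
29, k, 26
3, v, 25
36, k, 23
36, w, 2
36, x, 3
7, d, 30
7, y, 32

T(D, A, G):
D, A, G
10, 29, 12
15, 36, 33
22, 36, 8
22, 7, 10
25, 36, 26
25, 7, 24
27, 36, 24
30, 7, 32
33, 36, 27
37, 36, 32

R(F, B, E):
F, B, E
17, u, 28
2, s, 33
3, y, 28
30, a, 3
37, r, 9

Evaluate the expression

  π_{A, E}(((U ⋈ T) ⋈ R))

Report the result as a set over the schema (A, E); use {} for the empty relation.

{(36, 28), (36, 33), (7, 3)}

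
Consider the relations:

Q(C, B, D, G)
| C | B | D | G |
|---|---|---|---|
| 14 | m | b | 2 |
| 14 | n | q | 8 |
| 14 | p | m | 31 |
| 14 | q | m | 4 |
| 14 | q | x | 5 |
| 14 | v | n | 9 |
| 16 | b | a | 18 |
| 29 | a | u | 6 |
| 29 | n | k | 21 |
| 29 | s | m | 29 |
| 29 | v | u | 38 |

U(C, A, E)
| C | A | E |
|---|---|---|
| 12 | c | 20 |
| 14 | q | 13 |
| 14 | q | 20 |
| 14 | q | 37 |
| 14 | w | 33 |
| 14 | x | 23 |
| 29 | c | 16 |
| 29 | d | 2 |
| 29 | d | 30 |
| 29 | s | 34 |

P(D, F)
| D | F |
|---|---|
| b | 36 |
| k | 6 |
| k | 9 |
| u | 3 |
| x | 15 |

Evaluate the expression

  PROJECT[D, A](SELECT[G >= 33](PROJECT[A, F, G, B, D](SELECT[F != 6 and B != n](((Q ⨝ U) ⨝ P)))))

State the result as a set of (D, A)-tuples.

Q ⋈ U (natural join on C): {(14, m, b, 2, q, 13), (14, m, b, 2, q, 20), (14, m, b, 2, q, 37), (14, m, b, 2, w, 33), (14, m, b, 2, x, 23), (14, n, q, 8, q, 13), (14, n, q, 8, q, 20), (14, n, q, 8, q, 37), (14, n, q, 8, w, 33), (14, n, q, 8, x, 23), (14, p, m, 31, q, 13), (14, p, m, 31, q, 20), (14, p, m, 31, q, 37), (14, p, m, 31, w, 33), (14, p, m, 31, x, 23), (14, q, m, 4, q, 13), (14, q, m, 4, q, 20), (14, q, m, 4, q, 37), (14, q, m, 4, w, 33), (14, q, m, 4, x, 23), (14, q, x, 5, q, 13), (14, q, x, 5, q, 20), (14, q, x, 5, q, 37), (14, q, x, 5, w, 33), (14, q, x, 5, x, 23), (14, v, n, 9, q, 13), (14, v, n, 9, q, 20), (14, v, n, 9, q, 37), (14, v, n, 9, w, 33), (14, v, n, 9, x, 23), (29, a, u, 6, c, 16), (29, a, u, 6, d, 2), (29, a, u, 6, d, 30), (29, a, u, 6, s, 34), (29, n, k, 21, c, 16), (29, n, k, 21, d, 2), (29, n, k, 21, d, 30), (29, n, k, 21, s, 34), (29, s, m, 29, c, 16), (29, s, m, 29, d, 2), (29, s, m, 29, d, 30), (29, s, m, 29, s, 34), (29, v, u, 38, c, 16), (29, v, u, 38, d, 2), (29, v, u, 38, d, 30), (29, v, u, 38, s, 34)}
(Q ⨝ U) ⋈ P (natural join on D): {(14, m, b, 2, q, 13, 36), (14, m, b, 2, q, 20, 36), (14, m, b, 2, q, 37, 36), (14, m, b, 2, w, 33, 36), (14, m, b, 2, x, 23, 36), (14, q, x, 5, q, 13, 15), (14, q, x, 5, q, 20, 15), (14, q, x, 5, q, 37, 15), (14, q, x, 5, w, 33, 15), (14, q, x, 5, x, 23, 15), (29, a, u, 6, c, 16, 3), (29, a, u, 6, d, 2, 3), (29, a, u, 6, d, 30, 3), (29, a, u, 6, s, 34, 3), (29, n, k, 21, c, 16, 6), (29, n, k, 21, c, 16, 9), (29, n, k, 21, d, 2, 6), (29, n, k, 21, d, 2, 9), (29, n, k, 21, d, 30, 6), (29, n, k, 21, d, 30, 9), (29, n, k, 21, s, 34, 6), (29, n, k, 21, s, 34, 9), (29, v, u, 38, c, 16, 3), (29, v, u, 38, d, 2, 3), (29, v, u, 38, d, 30, 3), (29, v, u, 38, s, 34, 3)}
Selection F != 6 and B != n: {(14, m, b, 2, q, 13, 36), (14, m, b, 2, q, 20, 36), (14, m, b, 2, q, 37, 36), (14, m, b, 2, w, 33, 36), (14, m, b, 2, x, 23, 36), (14, q, x, 5, q, 13, 15), (14, q, x, 5, q, 20, 15), (14, q, x, 5, q, 37, 15), (14, q, x, 5, w, 33, 15), (14, q, x, 5, x, 23, 15), (29, a, u, 6, c, 16, 3), (29, a, u, 6, d, 2, 3), (29, a, u, 6, d, 30, 3), (29, a, u, 6, s, 34, 3), (29, v, u, 38, c, 16, 3), (29, v, u, 38, d, 2, 3), (29, v, u, 38, d, 30, 3), (29, v, u, 38, s, 34, 3)}
π[A, F, G, B, D]: project onto (A, F, G, B, D) (6 duplicate(s) eliminated) → {(c, 3, 38, v, u), (c, 3, 6, a, u), (d, 3, 38, v, u), (d, 3, 6, a, u), (q, 15, 5, q, x), (q, 36, 2, m, b), (s, 3, 38, v, u), (s, 3, 6, a, u), (w, 15, 5, q, x), (w, 36, 2, m, b), (x, 15, 5, q, x), (x, 36, 2, m, b)}
Selection G >= 33: {(c, 3, 38, v, u), (d, 3, 38, v, u), (s, 3, 38, v, u)}
π[D, A]: project onto (D, A) → {(u, c), (u, d), (u, s)}

{(u, c), (u, d), (u, s)}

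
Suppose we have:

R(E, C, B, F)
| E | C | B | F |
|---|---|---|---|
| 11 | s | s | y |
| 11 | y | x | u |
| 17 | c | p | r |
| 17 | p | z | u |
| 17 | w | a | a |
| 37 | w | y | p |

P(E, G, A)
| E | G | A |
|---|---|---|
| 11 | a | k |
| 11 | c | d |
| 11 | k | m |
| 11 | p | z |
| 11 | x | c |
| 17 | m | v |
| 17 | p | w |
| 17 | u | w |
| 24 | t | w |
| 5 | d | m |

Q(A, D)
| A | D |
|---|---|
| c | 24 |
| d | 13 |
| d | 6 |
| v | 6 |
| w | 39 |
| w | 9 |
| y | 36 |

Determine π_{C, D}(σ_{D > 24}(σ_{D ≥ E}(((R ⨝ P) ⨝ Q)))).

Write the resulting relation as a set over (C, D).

R ⋈ P (natural join on E): {(11, s, s, y, a, k), (11, s, s, y, c, d), (11, s, s, y, k, m), (11, s, s, y, p, z), (11, s, s, y, x, c), (11, y, x, u, a, k), (11, y, x, u, c, d), (11, y, x, u, k, m), (11, y, x, u, p, z), (11, y, x, u, x, c), (17, c, p, r, m, v), (17, c, p, r, p, w), (17, c, p, r, u, w), (17, p, z, u, m, v), (17, p, z, u, p, w), (17, p, z, u, u, w), (17, w, a, a, m, v), (17, w, a, a, p, w), (17, w, a, a, u, w)}
(R ⨝ P) ⋈ Q (natural join on A): {(11, s, s, y, c, d, 13), (11, s, s, y, c, d, 6), (11, s, s, y, x, c, 24), (11, y, x, u, c, d, 13), (11, y, x, u, c, d, 6), (11, y, x, u, x, c, 24), (17, c, p, r, m, v, 6), (17, c, p, r, p, w, 39), (17, c, p, r, p, w, 9), (17, c, p, r, u, w, 39), (17, c, p, r, u, w, 9), (17, p, z, u, m, v, 6), (17, p, z, u, p, w, 39), (17, p, z, u, p, w, 9), (17, p, z, u, u, w, 39), (17, p, z, u, u, w, 9), (17, w, a, a, m, v, 6), (17, w, a, a, p, w, 39), (17, w, a, a, p, w, 9), (17, w, a, a, u, w, 39), (17, w, a, a, u, w, 9)}
σ[D ≥ E]: keep tuples satisfying D ≥ E → {(11, s, s, y, c, d, 13), (11, s, s, y, x, c, 24), (11, y, x, u, c, d, 13), (11, y, x, u, x, c, 24), (17, c, p, r, p, w, 39), (17, c, p, r, u, w, 39), (17, p, z, u, p, w, 39), (17, p, z, u, u, w, 39), (17, w, a, a, p, w, 39), (17, w, a, a, u, w, 39)}
σ[D > 24]: keep tuples satisfying D > 24 → {(17, c, p, r, p, w, 39), (17, c, p, r, u, w, 39), (17, p, z, u, p, w, 39), (17, p, z, u, u, w, 39), (17, w, a, a, p, w, 39), (17, w, a, a, u, w, 39)}
π_{C, D} gives {(c, 39), (p, 39), (w, 39)} (3 duplicate(s) eliminated).

{(c, 39), (p, 39), (w, 39)}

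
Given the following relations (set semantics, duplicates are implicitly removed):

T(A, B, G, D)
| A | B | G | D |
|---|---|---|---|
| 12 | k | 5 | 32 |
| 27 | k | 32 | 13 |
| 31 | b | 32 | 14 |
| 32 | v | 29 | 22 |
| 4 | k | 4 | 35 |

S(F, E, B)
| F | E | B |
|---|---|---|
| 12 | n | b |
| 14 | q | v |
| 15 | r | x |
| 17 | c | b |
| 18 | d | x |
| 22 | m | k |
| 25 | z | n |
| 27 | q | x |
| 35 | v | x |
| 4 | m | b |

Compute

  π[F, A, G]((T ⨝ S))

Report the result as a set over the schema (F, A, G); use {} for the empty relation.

{(12, 31, 32), (14, 32, 29), (17, 31, 32), (22, 12, 5), (22, 27, 32), (22, 4, 4), (4, 31, 32)}

T ⋈ S (natural join on B): {(12, k, 5, 32, 22, m), (27, k, 32, 13, 22, m), (31, b, 32, 14, 12, n), (31, b, 32, 14, 17, c), (31, b, 32, 14, 4, m), (32, v, 29, 22, 14, q), (4, k, 4, 35, 22, m)}
π_{F, A, G} gives {(12, 31, 32), (14, 32, 29), (17, 31, 32), (22, 12, 5), (22, 27, 32), (22, 4, 4), (4, 31, 32)}.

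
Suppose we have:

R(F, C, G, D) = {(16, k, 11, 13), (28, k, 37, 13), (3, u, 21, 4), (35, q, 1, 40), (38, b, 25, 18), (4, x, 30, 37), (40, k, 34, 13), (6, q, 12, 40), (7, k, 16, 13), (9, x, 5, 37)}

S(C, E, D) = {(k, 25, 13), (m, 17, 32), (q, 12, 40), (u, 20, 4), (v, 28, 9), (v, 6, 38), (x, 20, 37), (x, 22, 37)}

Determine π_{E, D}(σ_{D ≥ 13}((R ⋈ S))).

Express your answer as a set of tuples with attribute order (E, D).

R ⋈ S (natural join on C, D): {(16, k, 11, 13, 25), (28, k, 37, 13, 25), (3, u, 21, 4, 20), (35, q, 1, 40, 12), (4, x, 30, 37, 20), (4, x, 30, 37, 22), (40, k, 34, 13, 25), (6, q, 12, 40, 12), (7, k, 16, 13, 25), (9, x, 5, 37, 20), (9, x, 5, 37, 22)}
Selection D ≥ 13: {(16, k, 11, 13, 25), (28, k, 37, 13, 25), (35, q, 1, 40, 12), (4, x, 30, 37, 20), (4, x, 30, 37, 22), (40, k, 34, 13, 25), (6, q, 12, 40, 12), (7, k, 16, 13, 25), (9, x, 5, 37, 20), (9, x, 5, 37, 22)}
π[E, D]: project onto (E, D) (6 duplicate(s) eliminated) → {(12, 40), (20, 37), (22, 37), (25, 13)}

{(12, 40), (20, 37), (22, 37), (25, 13)}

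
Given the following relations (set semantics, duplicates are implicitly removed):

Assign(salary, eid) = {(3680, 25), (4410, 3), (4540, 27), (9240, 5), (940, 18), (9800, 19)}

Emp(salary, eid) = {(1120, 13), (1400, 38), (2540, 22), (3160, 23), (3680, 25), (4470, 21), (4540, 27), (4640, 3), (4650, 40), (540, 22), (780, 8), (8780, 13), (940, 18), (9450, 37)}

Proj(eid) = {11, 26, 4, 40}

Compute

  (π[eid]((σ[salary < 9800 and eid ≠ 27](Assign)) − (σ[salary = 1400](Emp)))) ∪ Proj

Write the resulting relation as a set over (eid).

{11, 18, 25, 26, 3, 4, 40, 5}

Filtering on salary < 9800 and eid ≠ 27 leaves {(3680, 25), (4410, 3), (9240, 5), (940, 18)}.
Filtering on salary = 1400 leaves {(1400, 38)}.
Difference: {(3680, 25), (4410, 3), (9240, 5), (940, 18)} with {(1400, 38)} → {(3680, 25), (4410, 3), (9240, 5), (940, 18)}
π[eid]: project onto (eid) → {18, 25, 3, 5}
Union: {18, 25, 3, 5} with {11, 26, 4, 40} → {11, 18, 25, 26, 3, 4, 40, 5}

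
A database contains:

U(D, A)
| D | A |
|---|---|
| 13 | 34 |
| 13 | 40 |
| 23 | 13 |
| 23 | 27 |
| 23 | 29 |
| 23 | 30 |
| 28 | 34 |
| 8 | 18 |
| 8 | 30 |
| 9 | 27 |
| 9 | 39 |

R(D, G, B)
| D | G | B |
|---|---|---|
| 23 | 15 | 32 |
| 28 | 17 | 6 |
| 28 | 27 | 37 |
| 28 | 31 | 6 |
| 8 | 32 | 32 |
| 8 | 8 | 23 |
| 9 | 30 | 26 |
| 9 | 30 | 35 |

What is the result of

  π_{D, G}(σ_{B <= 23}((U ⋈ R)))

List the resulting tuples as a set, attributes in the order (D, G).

{(28, 17), (28, 31), (8, 8)}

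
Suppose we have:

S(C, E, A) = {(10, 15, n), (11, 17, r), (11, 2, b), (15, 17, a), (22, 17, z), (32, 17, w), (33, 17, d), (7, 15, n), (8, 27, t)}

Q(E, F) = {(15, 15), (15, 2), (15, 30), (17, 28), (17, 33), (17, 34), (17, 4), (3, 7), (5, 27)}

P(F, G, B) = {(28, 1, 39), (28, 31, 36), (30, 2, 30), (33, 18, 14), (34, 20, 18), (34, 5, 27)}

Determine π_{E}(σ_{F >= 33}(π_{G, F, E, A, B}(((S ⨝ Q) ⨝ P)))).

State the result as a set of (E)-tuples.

{17}

Joining S and Q on E yields {(10, 15, n, 15), (10, 15, n, 2), (10, 15, n, 30), (11, 17, r, 28), (11, 17, r, 33), (11, 17, r, 34), (11, 17, r, 4), (15, 17, a, 28), (15, 17, a, 33), (15, 17, a, 34), (15, 17, a, 4), (22, 17, z, 28), (22, 17, z, 33), (22, 17, z, 34), (22, 17, z, 4), (32, 17, w, 28), (32, 17, w, 33), (32, 17, w, 34), (32, 17, w, 4), (33, 17, d, 28), (33, 17, d, 33), (33, 17, d, 34), (33, 17, d, 4), (7, 15, n, 15), (7, 15, n, 2), (7, 15, n, 30)}.
Joining (S ⨝ Q) and P on F yields {(10, 15, n, 30, 2, 30), (11, 17, r, 28, 1, 39), (11, 17, r, 28, 31, 36), (11, 17, r, 33, 18, 14), (11, 17, r, 34, 20, 18), (11, 17, r, 34, 5, 27), (15, 17, a, 28, 1, 39), (15, 17, a, 28, 31, 36), (15, 17, a, 33, 18, 14), (15, 17, a, 34, 20, 18), (15, 17, a, 34, 5, 27), (22, 17, z, 28, 1, 39), (22, 17, z, 28, 31, 36), (22, 17, z, 33, 18, 14), (22, 17, z, 34, 20, 18), (22, 17, z, 34, 5, 27), (32, 17, w, 28, 1, 39), (32, 17, w, 28, 31, 36), (32, 17, w, 33, 18, 14), (32, 17, w, 34, 20, 18), (32, 17, w, 34, 5, 27), (33, 17, d, 28, 1, 39), (33, 17, d, 28, 31, 36), (33, 17, d, 33, 18, 14), (33, 17, d, 34, 20, 18), (33, 17, d, 34, 5, 27), (7, 15, n, 30, 2, 30)}.
π_{G, F, E, A, B} gives {(1, 28, 17, a, 39), (1, 28, 17, d, 39), (1, 28, 17, r, 39), (1, 28, 17, w, 39), (1, 28, 17, z, 39), (18, 33, 17, a, 14), (18, 33, 17, d, 14), (18, 33, 17, r, 14), (18, 33, 17, w, 14), (18, 33, 17, z, 14), (2, 30, 15, n, 30), (20, 34, 17, a, 18), (20, 34, 17, d, 18), (20, 34, 17, r, 18), (20, 34, 17, w, 18), (20, 34, 17, z, 18), (31, 28, 17, a, 36), (31, 28, 17, d, 36), (31, 28, 17, r, 36), (31, 28, 17, w, 36), (31, 28, 17, z, 36), (5, 34, 17, a, 27), (5, 34, 17, d, 27), (5, 34, 17, r, 27), (5, 34, 17, w, 27), (5, 34, 17, z, 27)} (1 duplicate(s) eliminated).
Filtering on F >= 33 leaves {(18, 33, 17, a, 14), (18, 33, 17, d, 14), (18, 33, 17, r, 14), (18, 33, 17, w, 14), (18, 33, 17, z, 14), (20, 34, 17, a, 18), (20, 34, 17, d, 18), (20, 34, 17, r, 18), (20, 34, 17, w, 18), (20, 34, 17, z, 18), (5, 34, 17, a, 27), (5, 34, 17, d, 27), (5, 34, 17, r, 27), (5, 34, 17, w, 27), (5, 34, 17, z, 27)}.
π_{E} gives {17} (14 duplicate(s) eliminated).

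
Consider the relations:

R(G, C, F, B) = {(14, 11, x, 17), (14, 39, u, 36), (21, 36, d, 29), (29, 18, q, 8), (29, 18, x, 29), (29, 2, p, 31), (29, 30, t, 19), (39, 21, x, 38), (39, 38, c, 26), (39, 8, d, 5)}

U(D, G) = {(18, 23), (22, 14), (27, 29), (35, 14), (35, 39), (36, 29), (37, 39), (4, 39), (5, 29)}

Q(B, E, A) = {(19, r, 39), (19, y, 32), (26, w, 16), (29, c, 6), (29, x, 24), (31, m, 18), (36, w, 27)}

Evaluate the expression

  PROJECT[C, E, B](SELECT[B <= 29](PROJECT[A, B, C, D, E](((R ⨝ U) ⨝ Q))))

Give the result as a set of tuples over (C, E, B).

{(18, c, 29), (18, x, 29), (30, r, 19), (30, y, 19), (38, w, 26)}

Joining R and U on G yields {(14, 11, x, 17, 22), (14, 11, x, 17, 35), (14, 39, u, 36, 22), (14, 39, u, 36, 35), (29, 18, q, 8, 27), (29, 18, q, 8, 36), (29, 18, q, 8, 5), (29, 18, x, 29, 27), (29, 18, x, 29, 36), (29, 18, x, 29, 5), (29, 2, p, 31, 27), (29, 2, p, 31, 36), (29, 2, p, 31, 5), (29, 30, t, 19, 27), (29, 30, t, 19, 36), (29, 30, t, 19, 5), (39, 21, x, 38, 35), (39, 21, x, 38, 37), (39, 21, x, 38, 4), (39, 38, c, 26, 35), (39, 38, c, 26, 37), (39, 38, c, 26, 4), (39, 8, d, 5, 35), (39, 8, d, 5, 37), (39, 8, d, 5, 4)}.
Joining (R ⨝ U) and Q on B yields {(14, 39, u, 36, 22, w, 27), (14, 39, u, 36, 35, w, 27), (29, 18, x, 29, 27, c, 6), (29, 18, x, 29, 27, x, 24), (29, 18, x, 29, 36, c, 6), (29, 18, x, 29, 36, x, 24), (29, 18, x, 29, 5, c, 6), (29, 18, x, 29, 5, x, 24), (29, 2, p, 31, 27, m, 18), (29, 2, p, 31, 36, m, 18), (29, 2, p, 31, 5, m, 18), (29, 30, t, 19, 27, r, 39), (29, 30, t, 19, 27, y, 32), (29, 30, t, 19, 36, r, 39), (29, 30, t, 19, 36, y, 32), (29, 30, t, 19, 5, r, 39), (29, 30, t, 19, 5, y, 32), (39, 38, c, 26, 35, w, 16), (39, 38, c, 26, 37, w, 16), (39, 38, c, 26, 4, w, 16)}.
π[A, B, C, D, E]: project onto (A, B, C, D, E) → {(16, 26, 38, 35, w), (16, 26, 38, 37, w), (16, 26, 38, 4, w), (18, 31, 2, 27, m), (18, 31, 2, 36, m), (18, 31, 2, 5, m), (24, 29, 18, 27, x), (24, 29, 18, 36, x), (24, 29, 18, 5, x), (27, 36, 39, 22, w), (27, 36, 39, 35, w), (32, 19, 30, 27, y), (32, 19, 30, 36, y), (32, 19, 30, 5, y), (39, 19, 30, 27, r), (39, 19, 30, 36, r), (39, 19, 30, 5, r), (6, 29, 18, 27, c), (6, 29, 18, 36, c), (6, 29, 18, 5, c)}
σ[B <= 29]: keep tuples satisfying B <= 29 → {(16, 26, 38, 35, w), (16, 26, 38, 37, w), (16, 26, 38, 4, w), (24, 29, 18, 27, x), (24, 29, 18, 36, x), (24, 29, 18, 5, x), (32, 19, 30, 27, y), (32, 19, 30, 36, y), (32, 19, 30, 5, y), (39, 19, 30, 27, r), (39, 19, 30, 36, r), (39, 19, 30, 5, r), (6, 29, 18, 27, c), (6, 29, 18, 36, c), (6, 29, 18, 5, c)}
π[C, E, B]: project onto (C, E, B) (10 duplicate(s) eliminated) → {(18, c, 29), (18, x, 29), (30, r, 19), (30, y, 19), (38, w, 26)}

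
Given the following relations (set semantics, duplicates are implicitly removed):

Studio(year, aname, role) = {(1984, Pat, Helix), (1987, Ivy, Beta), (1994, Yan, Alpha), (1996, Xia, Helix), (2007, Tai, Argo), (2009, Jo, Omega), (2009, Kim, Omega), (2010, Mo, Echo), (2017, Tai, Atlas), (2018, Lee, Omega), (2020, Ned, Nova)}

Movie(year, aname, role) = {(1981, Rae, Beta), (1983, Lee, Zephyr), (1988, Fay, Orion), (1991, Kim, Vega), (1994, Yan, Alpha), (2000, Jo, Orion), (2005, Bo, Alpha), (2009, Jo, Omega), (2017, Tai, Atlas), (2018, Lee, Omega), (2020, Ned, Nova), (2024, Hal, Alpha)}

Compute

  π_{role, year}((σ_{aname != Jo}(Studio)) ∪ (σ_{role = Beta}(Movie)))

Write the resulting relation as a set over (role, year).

{(Alpha, 1994), (Argo, 2007), (Atlas, 2017), (Beta, 1981), (Beta, 1987), (Echo, 2010), (Helix, 1984), (Helix, 1996), (Nova, 2020), (Omega, 2009), (Omega, 2018)}

Filtering on aname != Jo leaves {(1984, Pat, Helix), (1987, Ivy, Beta), (1994, Yan, Alpha), (1996, Xia, Helix), (2007, Tai, Argo), (2009, Kim, Omega), (2010, Mo, Echo), (2017, Tai, Atlas), (2018, Lee, Omega), (2020, Ned, Nova)}.
Filtering on role = Beta leaves {(1981, Rae, Beta)}.
Union: {(1984, Pat, Helix), (1987, Ivy, Beta), (1994, Yan, Alpha), (1996, Xia, Helix), (2007, Tai, Argo), (2009, Kim, Omega), (2010, Mo, Echo), (2017, Tai, Atlas), (2018, Lee, Omega), (2020, Ned, Nova)} with {(1981, Rae, Beta)} → {(1981, Rae, Beta), (1984, Pat, Helix), (1987, Ivy, Beta), (1994, Yan, Alpha), (1996, Xia, Helix), (2007, Tai, Argo), (2009, Kim, Omega), (2010, Mo, Echo), (2017, Tai, Atlas), (2018, Lee, Omega), (2020, Ned, Nova)}
Keep only column(s) role, year: {(Alpha, 1994), (Argo, 2007), (Atlas, 2017), (Beta, 1981), (Beta, 1987), (Echo, 2010), (Helix, 1984), (Helix, 1996), (Nova, 2020), (Omega, 2009), (Omega, 2018)}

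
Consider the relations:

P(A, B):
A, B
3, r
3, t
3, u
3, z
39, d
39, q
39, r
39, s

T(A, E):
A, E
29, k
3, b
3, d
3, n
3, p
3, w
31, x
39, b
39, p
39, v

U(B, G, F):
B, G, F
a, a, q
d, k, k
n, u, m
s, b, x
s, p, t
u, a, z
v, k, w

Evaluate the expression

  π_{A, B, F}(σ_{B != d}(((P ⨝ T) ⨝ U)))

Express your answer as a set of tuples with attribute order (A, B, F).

P ⋈ T (natural join on A): {(3, r, b), (3, r, d), (3, r, n), (3, r, p), (3, r, w), (3, t, b), (3, t, d), (3, t, n), (3, t, p), (3, t, w), (3, u, b), (3, u, d), (3, u, n), (3, u, p), (3, u, w), (3, z, b), (3, z, d), (3, z, n), (3, z, p), (3, z, w), (39, d, b), (39, d, p), (39, d, v), (39, q, b), (39, q, p), (39, q, v), (39, r, b), (39, r, p), (39, r, v), (39, s, b), (39, s, p), (39, s, v)}
(P ⨝ T) ⋈ U (natural join on B): {(3, u, b, a, z), (3, u, d, a, z), (3, u, n, a, z), (3, u, p, a, z), (3, u, w, a, z), (39, d, b, k, k), (39, d, p, k, k), (39, d, v, k, k), (39, s, b, b, x), (39, s, b, p, t), (39, s, p, b, x), (39, s, p, p, t), (39, s, v, b, x), (39, s, v, p, t)}
Apply σ_{B != d}; surviving tuples: {(3, u, b, a, z), (3, u, d, a, z), (3, u, n, a, z), (3, u, p, a, z), (3, u, w, a, z), (39, s, b, b, x), (39, s, b, p, t), (39, s, p, b, x), (39, s, p, p, t), (39, s, v, b, x), (39, s, v, p, t)}
Projecting to A, B, F (8 duplicate(s) eliminated): {(3, u, z), (39, s, t), (39, s, x)}

{(3, u, z), (39, s, t), (39, s, x)}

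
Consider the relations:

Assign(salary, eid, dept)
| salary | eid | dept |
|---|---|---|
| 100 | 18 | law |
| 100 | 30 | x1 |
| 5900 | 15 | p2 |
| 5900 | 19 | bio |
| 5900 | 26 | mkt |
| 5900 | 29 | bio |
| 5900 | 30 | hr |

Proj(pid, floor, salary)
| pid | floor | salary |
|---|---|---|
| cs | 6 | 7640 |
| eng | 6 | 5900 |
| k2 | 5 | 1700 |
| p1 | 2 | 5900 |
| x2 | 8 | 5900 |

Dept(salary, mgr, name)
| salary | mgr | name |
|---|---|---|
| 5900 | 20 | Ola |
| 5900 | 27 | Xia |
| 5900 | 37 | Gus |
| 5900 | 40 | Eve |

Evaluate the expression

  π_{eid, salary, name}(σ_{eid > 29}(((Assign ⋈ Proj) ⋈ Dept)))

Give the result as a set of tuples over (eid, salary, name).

Natural join on salary: {(5900, 15, p2, eng, 6), (5900, 15, p2, p1, 2), (5900, 15, p2, x2, 8), (5900, 19, bio, eng, 6), (5900, 19, bio, p1, 2), (5900, 19, bio, x2, 8), (5900, 26, mkt, eng, 6), (5900, 26, mkt, p1, 2), (5900, 26, mkt, x2, 8), (5900, 29, bio, eng, 6), (5900, 29, bio, p1, 2), (5900, 29, bio, x2, 8), (5900, 30, hr, eng, 6), (5900, 30, hr, p1, 2), (5900, 30, hr, x2, 8)}
Natural join on salary: {(5900, 15, p2, eng, 6, 20, Ola), (5900, 15, p2, eng, 6, 27, Xia), (5900, 15, p2, eng, 6, 37, Gus), (5900, 15, p2, eng, 6, 40, Eve), (5900, 15, p2, p1, 2, 20, Ola), (5900, 15, p2, p1, 2, 27, Xia), (5900, 15, p2, p1, 2, 37, Gus), (5900, 15, p2, p1, 2, 40, Eve), (5900, 15, p2, x2, 8, 20, Ola), (5900, 15, p2, x2, 8, 27, Xia), (5900, 15, p2, x2, 8, 37, Gus), (5900, 15, p2, x2, 8, 40, Eve), (5900, 19, bio, eng, 6, 20, Ola), (5900, 19, bio, eng, 6, 27, Xia), (5900, 19, bio, eng, 6, 37, Gus), (5900, 19, bio, eng, 6, 40, Eve), (5900, 19, bio, p1, 2, 20, Ola), (5900, 19, bio, p1, 2, 27, Xia), (5900, 19, bio, p1, 2, 37, Gus), (5900, 19, bio, p1, 2, 40, Eve), (5900, 19, bio, x2, 8, 20, Ola), (5900, 19, bio, x2, 8, 27, Xia), (5900, 19, bio, x2, 8, 37, Gus), (5900, 19, bio, x2, 8, 40, Eve), (5900, 26, mkt, eng, 6, 20, Ola), (5900, 26, mkt, eng, 6, 27, Xia), (5900, 26, mkt, eng, 6, 37, Gus), (5900, 26, mkt, eng, 6, 40, Eve), (5900, 26, mkt, p1, 2, 20, Ola), (5900, 26, mkt, p1, 2, 27, Xia), (5900, 26, mkt, p1, 2, 37, Gus), (5900, 26, mkt, p1, 2, 40, Eve), (5900, 26, mkt, x2, 8, 20, Ola), (5900, 26, mkt, x2, 8, 27, Xia), (5900, 26, mkt, x2, 8, 37, Gus), (5900, 26, mkt, x2, 8, 40, Eve), (5900, 29, bio, eng, 6, 20, Ola), (5900, 29, bio, eng, 6, 27, Xia), (5900, 29, bio, eng, 6, 37, Gus), (5900, 29, bio, eng, 6, 40, Eve), (5900, 29, bio, p1, 2, 20, Ola), (5900, 29, bio, p1, 2, 27, Xia), (5900, 29, bio, p1, 2, 37, Gus), (5900, 29, bio, p1, 2, 40, Eve), (5900, 29, bio, x2, 8, 20, Ola), (5900, 29, bio, x2, 8, 27, Xia), (5900, 29, bio, x2, 8, 37, Gus), (5900, 29, bio, x2, 8, 40, Eve), (5900, 30, hr, eng, 6, 20, Ola), (5900, 30, hr, eng, 6, 27, Xia), (5900, 30, hr, eng, 6, 37, Gus), (5900, 30, hr, eng, 6, 40, Eve), (5900, 30, hr, p1, 2, 20, Ola), (5900, 30, hr, p1, 2, 27, Xia), (5900, 30, hr, p1, 2, 37, Gus), (5900, 30, hr, p1, 2, 40, Eve), (5900, 30, hr, x2, 8, 20, Ola), (5900, 30, hr, x2, 8, 27, Xia), (5900, 30, hr, x2, 8, 37, Gus), (5900, 30, hr, x2, 8, 40, Eve)}
σ[eid > 29]: keep tuples satisfying eid > 29 → {(5900, 30, hr, eng, 6, 20, Ola), (5900, 30, hr, eng, 6, 27, Xia), (5900, 30, hr, eng, 6, 37, Gus), (5900, 30, hr, eng, 6, 40, Eve), (5900, 30, hr, p1, 2, 20, Ola), (5900, 30, hr, p1, 2, 27, Xia), (5900, 30, hr, p1, 2, 37, Gus), (5900, 30, hr, p1, 2, 40, Eve), (5900, 30, hr, x2, 8, 20, Ola), (5900, 30, hr, x2, 8, 27, Xia), (5900, 30, hr, x2, 8, 37, Gus), (5900, 30, hr, x2, 8, 40, Eve)}
Keep only column(s) eid, salary, name (8 duplicate(s) eliminated): {(30, 5900, Eve), (30, 5900, Gus), (30, 5900, Ola), (30, 5900, Xia)}

{(30, 5900, Eve), (30, 5900, Gus), (30, 5900, Ola), (30, 5900, Xia)}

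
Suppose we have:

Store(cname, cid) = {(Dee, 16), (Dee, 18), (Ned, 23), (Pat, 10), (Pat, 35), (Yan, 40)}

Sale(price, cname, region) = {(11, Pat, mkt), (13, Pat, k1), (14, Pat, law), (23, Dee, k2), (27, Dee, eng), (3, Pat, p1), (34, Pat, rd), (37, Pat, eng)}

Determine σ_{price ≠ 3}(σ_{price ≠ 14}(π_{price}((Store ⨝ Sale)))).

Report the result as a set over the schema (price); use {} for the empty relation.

{11, 13, 23, 27, 34, 37}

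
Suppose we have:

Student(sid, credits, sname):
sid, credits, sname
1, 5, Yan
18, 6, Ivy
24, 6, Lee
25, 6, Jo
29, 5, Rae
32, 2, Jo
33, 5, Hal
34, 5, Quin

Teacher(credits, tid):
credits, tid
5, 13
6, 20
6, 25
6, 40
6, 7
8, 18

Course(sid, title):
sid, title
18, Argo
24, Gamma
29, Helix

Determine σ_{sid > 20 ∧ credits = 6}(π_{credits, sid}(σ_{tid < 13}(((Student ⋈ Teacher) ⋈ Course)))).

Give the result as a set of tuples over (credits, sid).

Student ⋈ Teacher (natural join on credits): {(1, 5, Yan, 13), (18, 6, Ivy, 20), (18, 6, Ivy, 25), (18, 6, Ivy, 40), (18, 6, Ivy, 7), (24, 6, Lee, 20), (24, 6, Lee, 25), (24, 6, Lee, 40), (24, 6, Lee, 7), (25, 6, Jo, 20), (25, 6, Jo, 25), (25, 6, Jo, 40), (25, 6, Jo, 7), (29, 5, Rae, 13), (33, 5, Hal, 13), (34, 5, Quin, 13)}
(Student ⋈ Teacher) ⋈ Course (natural join on sid): {(18, 6, Ivy, 20, Argo), (18, 6, Ivy, 25, Argo), (18, 6, Ivy, 40, Argo), (18, 6, Ivy, 7, Argo), (24, 6, Lee, 20, Gamma), (24, 6, Lee, 25, Gamma), (24, 6, Lee, 40, Gamma), (24, 6, Lee, 7, Gamma), (29, 5, Rae, 13, Helix)}
σ[tid < 13]: keep tuples satisfying tid < 13 → {(18, 6, Ivy, 7, Argo), (24, 6, Lee, 7, Gamma)}
π[credits, sid]: project onto (credits, sid) → {(6, 18), (6, 24)}
σ[sid > 20 ∧ credits = 6]: keep tuples satisfying sid > 20 ∧ credits = 6 → {(6, 24)}

{(6, 24)}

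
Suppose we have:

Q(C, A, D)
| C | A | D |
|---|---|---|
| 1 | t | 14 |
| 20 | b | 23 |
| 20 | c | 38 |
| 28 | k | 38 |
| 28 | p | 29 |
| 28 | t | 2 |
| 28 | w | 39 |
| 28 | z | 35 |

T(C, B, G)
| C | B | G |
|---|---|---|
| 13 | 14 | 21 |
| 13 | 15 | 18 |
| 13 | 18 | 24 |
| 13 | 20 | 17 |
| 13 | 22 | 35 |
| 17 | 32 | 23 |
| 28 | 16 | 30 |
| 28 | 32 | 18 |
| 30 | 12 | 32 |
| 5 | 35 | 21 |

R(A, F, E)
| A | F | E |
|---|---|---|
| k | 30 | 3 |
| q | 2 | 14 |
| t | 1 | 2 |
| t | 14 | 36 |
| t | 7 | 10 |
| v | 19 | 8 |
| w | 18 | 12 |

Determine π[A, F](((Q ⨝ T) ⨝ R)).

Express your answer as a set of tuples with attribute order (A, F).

{(k, 30), (t, 1), (t, 14), (t, 7), (w, 18)}

Natural join on C: {(28, k, 38, 16, 30), (28, k, 38, 32, 18), (28, p, 29, 16, 30), (28, p, 29, 32, 18), (28, t, 2, 16, 30), (28, t, 2, 32, 18), (28, w, 39, 16, 30), (28, w, 39, 32, 18), (28, z, 35, 16, 30), (28, z, 35, 32, 18)}
Natural join on A: {(28, k, 38, 16, 30, 30, 3), (28, k, 38, 32, 18, 30, 3), (28, t, 2, 16, 30, 1, 2), (28, t, 2, 16, 30, 14, 36), (28, t, 2, 16, 30, 7, 10), (28, t, 2, 32, 18, 1, 2), (28, t, 2, 32, 18, 14, 36), (28, t, 2, 32, 18, 7, 10), (28, w, 39, 16, 30, 18, 12), (28, w, 39, 32, 18, 18, 12)}
π_{A, F} gives {(k, 30), (t, 1), (t, 14), (t, 7), (w, 18)} (5 duplicate(s) eliminated).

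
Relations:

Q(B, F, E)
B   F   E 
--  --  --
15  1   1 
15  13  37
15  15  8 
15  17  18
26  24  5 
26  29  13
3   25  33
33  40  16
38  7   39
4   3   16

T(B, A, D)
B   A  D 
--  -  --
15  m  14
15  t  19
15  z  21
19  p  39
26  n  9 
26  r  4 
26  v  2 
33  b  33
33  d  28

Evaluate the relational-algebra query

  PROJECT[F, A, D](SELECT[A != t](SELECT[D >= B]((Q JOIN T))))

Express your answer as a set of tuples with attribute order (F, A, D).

{(1, z, 21), (13, z, 21), (15, z, 21), (17, z, 21), (40, b, 33)}

Natural join on B: {(15, 1, 1, m, 14), (15, 1, 1, t, 19), (15, 1, 1, z, 21), (15, 13, 37, m, 14), (15, 13, 37, t, 19), (15, 13, 37, z, 21), (15, 15, 8, m, 14), (15, 15, 8, t, 19), (15, 15, 8, z, 21), (15, 17, 18, m, 14), (15, 17, 18, t, 19), (15, 17, 18, z, 21), (26, 24, 5, n, 9), (26, 24, 5, r, 4), (26, 24, 5, v, 2), (26, 29, 13, n, 9), (26, 29, 13, r, 4), (26, 29, 13, v, 2), (33, 40, 16, b, 33), (33, 40, 16, d, 28)}
Filtering on D >= B leaves {(15, 1, 1, t, 19), (15, 1, 1, z, 21), (15, 13, 37, t, 19), (15, 13, 37, z, 21), (15, 15, 8, t, 19), (15, 15, 8, z, 21), (15, 17, 18, t, 19), (15, 17, 18, z, 21), (33, 40, 16, b, 33)}.
Filtering on A != t leaves {(15, 1, 1, z, 21), (15, 13, 37, z, 21), (15, 15, 8, z, 21), (15, 17, 18, z, 21), (33, 40, 16, b, 33)}.
π_{F, A, D} gives {(1, z, 21), (13, z, 21), (15, z, 21), (17, z, 21), (40, b, 33)}.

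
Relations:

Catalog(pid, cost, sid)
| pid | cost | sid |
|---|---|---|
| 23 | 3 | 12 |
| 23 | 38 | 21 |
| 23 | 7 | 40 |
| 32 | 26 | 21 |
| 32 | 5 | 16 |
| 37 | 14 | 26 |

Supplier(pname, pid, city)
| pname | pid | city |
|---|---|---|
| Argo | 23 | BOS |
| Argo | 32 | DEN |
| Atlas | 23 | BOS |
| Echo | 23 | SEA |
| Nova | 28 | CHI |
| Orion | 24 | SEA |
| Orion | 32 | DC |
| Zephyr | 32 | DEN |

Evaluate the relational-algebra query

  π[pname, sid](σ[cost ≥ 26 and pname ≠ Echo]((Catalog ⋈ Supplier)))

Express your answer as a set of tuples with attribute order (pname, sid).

Joining Catalog and Supplier on pid yields {(23, 3, 12, Argo, BOS), (23, 3, 12, Atlas, BOS), (23, 3, 12, Echo, SEA), (23, 38, 21, Argo, BOS), (23, 38, 21, Atlas, BOS), (23, 38, 21, Echo, SEA), (23, 7, 40, Argo, BOS), (23, 7, 40, Atlas, BOS), (23, 7, 40, Echo, SEA), (32, 26, 21, Argo, DEN), (32, 26, 21, Orion, DC), (32, 26, 21, Zephyr, DEN), (32, 5, 16, Argo, DEN), (32, 5, 16, Orion, DC), (32, 5, 16, Zephyr, DEN)}.
σ[cost ≥ 26 and pname ≠ Echo]: keep tuples satisfying cost ≥ 26 and pname ≠ Echo → {(23, 38, 21, Argo, BOS), (23, 38, 21, Atlas, BOS), (32, 26, 21, Argo, DEN), (32, 26, 21, Orion, DC), (32, 26, 21, Zephyr, DEN)}
π[pname, sid]: project onto (pname, sid) (1 duplicate(s) eliminated) → {(Argo, 21), (Atlas, 21), (Orion, 21), (Zephyr, 21)}

{(Argo, 21), (Atlas, 21), (Orion, 21), (Zephyr, 21)}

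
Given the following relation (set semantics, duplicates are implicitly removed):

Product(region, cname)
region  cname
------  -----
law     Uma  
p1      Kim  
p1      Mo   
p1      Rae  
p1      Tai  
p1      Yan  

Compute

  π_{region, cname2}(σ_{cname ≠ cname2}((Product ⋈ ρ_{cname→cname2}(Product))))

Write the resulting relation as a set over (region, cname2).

ρ[cname→cname2]: schema becomes (region, cname2); tuples unchanged.
Natural join on region: {(law, Uma, Uma), (p1, Kim, Kim), (p1, Kim, Mo), (p1, Kim, Rae), (p1, Kim, Tai), (p1, Kim, Yan), (p1, Mo, Kim), (p1, Mo, Mo), (p1, Mo, Rae), (p1, Mo, Tai), (p1, Mo, Yan), (p1, Rae, Kim), (p1, Rae, Mo), (p1, Rae, Rae), (p1, Rae, Tai), (p1, Rae, Yan), (p1, Tai, Kim), (p1, Tai, Mo), (p1, Tai, Rae), (p1, Tai, Tai), (p1, Tai, Yan), (p1, Yan, Kim), (p1, Yan, Mo), (p1, Yan, Rae), (p1, Yan, Tai), (p1, Yan, Yan)}
Apply σ_{cname ≠ cname2}; surviving tuples: {(p1, Kim, Mo), (p1, Kim, Rae), (p1, Kim, Tai), (p1, Kim, Yan), (p1, Mo, Kim), (p1, Mo, Rae), (p1, Mo, Tai), (p1, Mo, Yan), (p1, Rae, Kim), (p1, Rae, Mo), (p1, Rae, Tai), (p1, Rae, Yan), (p1, Tai, Kim), (p1, Tai, Mo), (p1, Tai, Rae), (p1, Tai, Yan), (p1, Yan, Kim), (p1, Yan, Mo), (p1, Yan, Rae), (p1, Yan, Tai)}
Keep only column(s) region, cname2 (15 duplicate(s) eliminated): {(p1, Kim), (p1, Mo), (p1, Rae), (p1, Tai), (p1, Yan)}

{(p1, Kim), (p1, Mo), (p1, Rae), (p1, Tai), (p1, Yan)}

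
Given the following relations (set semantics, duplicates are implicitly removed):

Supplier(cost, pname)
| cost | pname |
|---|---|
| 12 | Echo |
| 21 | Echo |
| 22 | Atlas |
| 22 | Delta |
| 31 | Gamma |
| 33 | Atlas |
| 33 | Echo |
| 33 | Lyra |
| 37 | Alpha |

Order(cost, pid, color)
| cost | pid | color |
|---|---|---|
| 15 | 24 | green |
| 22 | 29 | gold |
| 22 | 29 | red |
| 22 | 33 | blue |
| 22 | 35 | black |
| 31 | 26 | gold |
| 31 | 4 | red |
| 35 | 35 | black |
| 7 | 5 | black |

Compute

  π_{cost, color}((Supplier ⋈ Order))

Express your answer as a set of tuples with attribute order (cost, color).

Supplier ⋈ Order (natural join on cost): {(22, Atlas, 29, gold), (22, Atlas, 29, red), (22, Atlas, 33, blue), (22, Atlas, 35, black), (22, Delta, 29, gold), (22, Delta, 29, red), (22, Delta, 33, blue), (22, Delta, 35, black), (31, Gamma, 26, gold), (31, Gamma, 4, red)}
π_{cost, color} gives {(22, black), (22, blue), (22, gold), (22, red), (31, gold), (31, red)} (4 duplicate(s) eliminated).

{(22, black), (22, blue), (22, gold), (22, red), (31, gold), (31, red)}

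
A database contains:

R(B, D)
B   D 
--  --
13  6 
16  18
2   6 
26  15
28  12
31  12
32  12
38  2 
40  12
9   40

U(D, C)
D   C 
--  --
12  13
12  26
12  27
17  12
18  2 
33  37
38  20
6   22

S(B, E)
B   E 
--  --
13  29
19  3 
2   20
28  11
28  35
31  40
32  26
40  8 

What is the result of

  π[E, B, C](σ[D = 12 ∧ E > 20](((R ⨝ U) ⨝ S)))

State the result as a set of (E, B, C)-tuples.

{(26, 32, 13), (26, 32, 26), (26, 32, 27), (35, 28, 13), (35, 28, 26), (35, 28, 27), (40, 31, 13), (40, 31, 26), (40, 31, 27)}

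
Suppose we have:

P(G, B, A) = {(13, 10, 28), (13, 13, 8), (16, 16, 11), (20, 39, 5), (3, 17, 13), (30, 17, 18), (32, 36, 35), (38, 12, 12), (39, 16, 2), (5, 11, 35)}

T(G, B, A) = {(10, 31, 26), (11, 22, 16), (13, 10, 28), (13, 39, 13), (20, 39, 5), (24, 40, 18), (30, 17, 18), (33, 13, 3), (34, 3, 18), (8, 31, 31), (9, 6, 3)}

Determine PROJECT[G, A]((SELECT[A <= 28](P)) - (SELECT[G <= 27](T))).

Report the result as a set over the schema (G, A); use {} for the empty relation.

{(13, 8), (16, 11), (3, 13), (30, 18), (38, 12), (39, 2)}

σ[A <= 28]: keep tuples satisfying A <= 28 → {(13, 10, 28), (13, 13, 8), (16, 16, 11), (20, 39, 5), (3, 17, 13), (30, 17, 18), (38, 12, 12), (39, 16, 2)}
σ[G <= 27]: keep tuples satisfying G <= 27 → {(10, 31, 26), (11, 22, 16), (13, 10, 28), (13, 39, 13), (20, 39, 5), (24, 40, 18), (8, 31, 31), (9, 6, 3)}
Set difference of the two operands is {(13, 13, 8), (16, 16, 11), (3, 17, 13), (30, 17, 18), (38, 12, 12), (39, 16, 2)}.
π_{G, A} gives {(13, 8), (16, 11), (3, 13), (30, 18), (38, 12), (39, 2)}.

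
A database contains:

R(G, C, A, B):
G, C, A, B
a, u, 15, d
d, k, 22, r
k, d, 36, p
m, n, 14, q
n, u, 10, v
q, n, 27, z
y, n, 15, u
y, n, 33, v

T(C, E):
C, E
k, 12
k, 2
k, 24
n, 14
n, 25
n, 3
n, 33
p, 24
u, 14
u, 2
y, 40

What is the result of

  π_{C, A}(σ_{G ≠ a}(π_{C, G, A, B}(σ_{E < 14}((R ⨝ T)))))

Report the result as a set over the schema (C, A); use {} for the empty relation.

{(k, 22), (n, 14), (n, 15), (n, 27), (n, 33), (u, 10)}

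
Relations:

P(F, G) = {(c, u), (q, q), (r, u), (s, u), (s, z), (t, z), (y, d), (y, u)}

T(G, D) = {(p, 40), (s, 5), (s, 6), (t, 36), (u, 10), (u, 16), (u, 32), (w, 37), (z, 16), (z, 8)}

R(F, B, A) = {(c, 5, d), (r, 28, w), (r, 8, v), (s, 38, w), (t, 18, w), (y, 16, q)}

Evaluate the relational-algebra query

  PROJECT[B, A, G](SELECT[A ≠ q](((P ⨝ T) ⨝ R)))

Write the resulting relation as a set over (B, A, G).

{(18, w, z), (28, w, u), (38, w, u), (38, w, z), (5, d, u), (8, v, u)}

P ⋈ T (natural join on G): {(c, u, 10), (c, u, 16), (c, u, 32), (r, u, 10), (r, u, 16), (r, u, 32), (s, u, 10), (s, u, 16), (s, u, 32), (s, z, 16), (s, z, 8), (t, z, 16), (t, z, 8), (y, u, 10), (y, u, 16), (y, u, 32)}
(P ⨝ T) ⋈ R (natural join on F): {(c, u, 10, 5, d), (c, u, 16, 5, d), (c, u, 32, 5, d), (r, u, 10, 28, w), (r, u, 10, 8, v), (r, u, 16, 28, w), (r, u, 16, 8, v), (r, u, 32, 28, w), (r, u, 32, 8, v), (s, u, 10, 38, w), (s, u, 16, 38, w), (s, u, 32, 38, w), (s, z, 16, 38, w), (s, z, 8, 38, w), (t, z, 16, 18, w), (t, z, 8, 18, w), (y, u, 10, 16, q), (y, u, 16, 16, q), (y, u, 32, 16, q)}
Apply σ_{A ≠ q}; surviving tuples: {(c, u, 10, 5, d), (c, u, 16, 5, d), (c, u, 32, 5, d), (r, u, 10, 28, w), (r, u, 10, 8, v), (r, u, 16, 28, w), (r, u, 16, 8, v), (r, u, 32, 28, w), (r, u, 32, 8, v), (s, u, 10, 38, w), (s, u, 16, 38, w), (s, u, 32, 38, w), (s, z, 16, 38, w), (s, z, 8, 38, w), (t, z, 16, 18, w), (t, z, 8, 18, w)}
π_{B, A, G} gives {(18, w, z), (28, w, u), (38, w, u), (38, w, z), (5, d, u), (8, v, u)} (10 duplicate(s) eliminated).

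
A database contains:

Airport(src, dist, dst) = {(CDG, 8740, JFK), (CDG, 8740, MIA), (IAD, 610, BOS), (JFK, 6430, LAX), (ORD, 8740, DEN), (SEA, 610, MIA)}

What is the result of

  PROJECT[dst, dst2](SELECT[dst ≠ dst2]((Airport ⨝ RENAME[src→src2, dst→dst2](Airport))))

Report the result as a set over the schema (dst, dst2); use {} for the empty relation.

{(BOS, MIA), (DEN, JFK), (DEN, MIA), (JFK, DEN), (JFK, MIA), (MIA, BOS), (MIA, DEN), (MIA, JFK)}

ρ[src→src2, dst→dst2]: schema becomes (src2, dist, dst2); tuples unchanged.
Joining Airport and RENAME[src→src2, dst→dst2](Airport) on dist yields {(CDG, 8740, JFK, CDG, JFK), (CDG, 8740, JFK, CDG, MIA), (CDG, 8740, JFK, ORD, DEN), (CDG, 8740, MIA, CDG, JFK), (CDG, 8740, MIA, CDG, MIA), (CDG, 8740, MIA, ORD, DEN), (IAD, 610, BOS, IAD, BOS), (IAD, 610, BOS, SEA, MIA), (JFK, 6430, LAX, JFK, LAX), (ORD, 8740, DEN, CDG, JFK), (ORD, 8740, DEN, CDG, MIA), (ORD, 8740, DEN, ORD, DEN), (SEA, 610, MIA, IAD, BOS), (SEA, 610, MIA, SEA, MIA)}.
Selection dst ≠ dst2: {(CDG, 8740, JFK, CDG, MIA), (CDG, 8740, JFK, ORD, DEN), (CDG, 8740, MIA, CDG, JFK), (CDG, 8740, MIA, ORD, DEN), (IAD, 610, BOS, SEA, MIA), (ORD, 8740, DEN, CDG, JFK), (ORD, 8740, DEN, CDG, MIA), (SEA, 610, MIA, IAD, BOS)}
π_{dst, dst2} gives {(BOS, MIA), (DEN, JFK), (DEN, MIA), (JFK, DEN), (JFK, MIA), (MIA, BOS), (MIA, DEN), (MIA, JFK)}.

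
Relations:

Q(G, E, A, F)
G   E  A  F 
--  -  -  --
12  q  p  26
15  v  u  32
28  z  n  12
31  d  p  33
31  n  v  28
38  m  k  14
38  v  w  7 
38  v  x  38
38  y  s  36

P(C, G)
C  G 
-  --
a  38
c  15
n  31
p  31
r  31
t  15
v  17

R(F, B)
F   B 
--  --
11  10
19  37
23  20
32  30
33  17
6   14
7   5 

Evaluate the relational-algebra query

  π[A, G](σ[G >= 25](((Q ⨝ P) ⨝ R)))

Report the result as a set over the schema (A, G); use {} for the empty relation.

{(p, 31), (w, 38)}

Natural join on G: {(15, v, u, 32, c), (15, v, u, 32, t), (31, d, p, 33, n), (31, d, p, 33, p), (31, d, p, 33, r), (31, n, v, 28, n), (31, n, v, 28, p), (31, n, v, 28, r), (38, m, k, 14, a), (38, v, w, 7, a), (38, v, x, 38, a), (38, y, s, 36, a)}
Natural join on F: {(15, v, u, 32, c, 30), (15, v, u, 32, t, 30), (31, d, p, 33, n, 17), (31, d, p, 33, p, 17), (31, d, p, 33, r, 17), (38, v, w, 7, a, 5)}
Selection G >= 25: {(31, d, p, 33, n, 17), (31, d, p, 33, p, 17), (31, d, p, 33, r, 17), (38, v, w, 7, a, 5)}
π[A, G]: project onto (A, G) (2 duplicate(s) eliminated) → {(p, 31), (w, 38)}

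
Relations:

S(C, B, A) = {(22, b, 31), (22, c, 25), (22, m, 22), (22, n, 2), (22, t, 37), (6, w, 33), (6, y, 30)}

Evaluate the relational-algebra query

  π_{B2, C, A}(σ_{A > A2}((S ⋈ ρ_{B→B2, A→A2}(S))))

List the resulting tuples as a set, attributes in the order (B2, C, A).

ρ[B→B2, A→A2]: schema becomes (C, B2, A2); tuples unchanged.
Natural join on C: {(22, b, 31, b, 31), (22, b, 31, c, 25), (22, b, 31, m, 22), (22, b, 31, n, 2), (22, b, 31, t, 37), (22, c, 25, b, 31), (22, c, 25, c, 25), (22, c, 25, m, 22), (22, c, 25, n, 2), (22, c, 25, t, 37), (22, m, 22, b, 31), (22, m, 22, c, 25), (22, m, 22, m, 22), (22, m, 22, n, 2), (22, m, 22, t, 37), (22, n, 2, b, 31), (22, n, 2, c, 25), (22, n, 2, m, 22), (22, n, 2, n, 2), (22, n, 2, t, 37), (22, t, 37, b, 31), (22, t, 37, c, 25), (22, t, 37, m, 22), (22, t, 37, n, 2), (22, t, 37, t, 37), (6, w, 33, w, 33), (6, w, 33, y, 30), (6, y, 30, w, 33), (6, y, 30, y, 30)}
Filtering on A > A2 leaves {(22, b, 31, c, 25), (22, b, 31, m, 22), (22, b, 31, n, 2), (22, c, 25, m, 22), (22, c, 25, n, 2), (22, m, 22, n, 2), (22, t, 37, b, 31), (22, t, 37, c, 25), (22, t, 37, m, 22), (22, t, 37, n, 2), (6, w, 33, y, 30)}.
π[B2, C, A]: project onto (B2, C, A) → {(b, 22, 37), (c, 22, 31), (c, 22, 37), (m, 22, 25), (m, 22, 31), (m, 22, 37), (n, 22, 22), (n, 22, 25), (n, 22, 31), (n, 22, 37), (y, 6, 33)}

{(b, 22, 37), (c, 22, 31), (c, 22, 37), (m, 22, 25), (m, 22, 31), (m, 22, 37), (n, 22, 22), (n, 22, 25), (n, 22, 31), (n, 22, 37), (y, 6, 33)}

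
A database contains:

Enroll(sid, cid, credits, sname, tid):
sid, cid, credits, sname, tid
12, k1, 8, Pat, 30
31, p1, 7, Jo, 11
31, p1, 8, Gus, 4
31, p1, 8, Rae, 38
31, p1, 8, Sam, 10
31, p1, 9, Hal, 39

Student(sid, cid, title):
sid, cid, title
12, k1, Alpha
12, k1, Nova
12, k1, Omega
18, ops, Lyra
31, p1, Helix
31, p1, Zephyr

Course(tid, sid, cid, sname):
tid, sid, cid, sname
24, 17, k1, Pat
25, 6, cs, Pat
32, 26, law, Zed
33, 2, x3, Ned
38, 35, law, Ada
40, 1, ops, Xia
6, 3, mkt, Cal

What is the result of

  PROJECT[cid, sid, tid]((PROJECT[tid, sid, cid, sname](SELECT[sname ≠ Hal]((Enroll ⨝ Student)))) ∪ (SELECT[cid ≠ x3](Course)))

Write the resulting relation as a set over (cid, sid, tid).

{(cs, 6, 25), (k1, 12, 30), (k1, 17, 24), (law, 26, 32), (law, 35, 38), (mkt, 3, 6), (ops, 1, 40), (p1, 31, 10), (p1, 31, 11), (p1, 31, 38), (p1, 31, 4)}

Enroll ⋈ Student (natural join on sid, cid): {(12, k1, 8, Pat, 30, Alpha), (12, k1, 8, Pat, 30, Nova), (12, k1, 8, Pat, 30, Omega), (31, p1, 7, Jo, 11, Helix), (31, p1, 7, Jo, 11, Zephyr), (31, p1, 8, Gus, 4, Helix), (31, p1, 8, Gus, 4, Zephyr), (31, p1, 8, Rae, 38, Helix), (31, p1, 8, Rae, 38, Zephyr), (31, p1, 8, Sam, 10, Helix), (31, p1, 8, Sam, 10, Zephyr), (31, p1, 9, Hal, 39, Helix), (31, p1, 9, Hal, 39, Zephyr)}
σ[sname ≠ Hal]: keep tuples satisfying sname ≠ Hal → {(12, k1, 8, Pat, 30, Alpha), (12, k1, 8, Pat, 30, Nova), (12, k1, 8, Pat, 30, Omega), (31, p1, 7, Jo, 11, Helix), (31, p1, 7, Jo, 11, Zephyr), (31, p1, 8, Gus, 4, Helix), (31, p1, 8, Gus, 4, Zephyr), (31, p1, 8, Rae, 38, Helix), (31, p1, 8, Rae, 38, Zephyr), (31, p1, 8, Sam, 10, Helix), (31, p1, 8, Sam, 10, Zephyr)}
Projecting to tid, sid, cid, sname (6 duplicate(s) eliminated): {(10, 31, p1, Sam), (11, 31, p1, Jo), (30, 12, k1, Pat), (38, 31, p1, Rae), (4, 31, p1, Gus)}
σ[cid ≠ x3]: keep tuples satisfying cid ≠ x3 → {(24, 17, k1, Pat), (25, 6, cs, Pat), (32, 26, law, Zed), (38, 35, law, Ada), (40, 1, ops, Xia), (6, 3, mkt, Cal)}
Set union of the two operands is {(10, 31, p1, Sam), (11, 31, p1, Jo), (24, 17, k1, Pat), (25, 6, cs, Pat), (30, 12, k1, Pat), (32, 26, law, Zed), (38, 31, p1, Rae), (38, 35, law, Ada), (4, 31, p1, Gus), (40, 1, ops, Xia), (6, 3, mkt, Cal)}.
Projecting to cid, sid, tid: {(cs, 6, 25), (k1, 12, 30), (k1, 17, 24), (law, 26, 32), (law, 35, 38), (mkt, 3, 6), (ops, 1, 40), (p1, 31, 10), (p1, 31, 11), (p1, 31, 38), (p1, 31, 4)}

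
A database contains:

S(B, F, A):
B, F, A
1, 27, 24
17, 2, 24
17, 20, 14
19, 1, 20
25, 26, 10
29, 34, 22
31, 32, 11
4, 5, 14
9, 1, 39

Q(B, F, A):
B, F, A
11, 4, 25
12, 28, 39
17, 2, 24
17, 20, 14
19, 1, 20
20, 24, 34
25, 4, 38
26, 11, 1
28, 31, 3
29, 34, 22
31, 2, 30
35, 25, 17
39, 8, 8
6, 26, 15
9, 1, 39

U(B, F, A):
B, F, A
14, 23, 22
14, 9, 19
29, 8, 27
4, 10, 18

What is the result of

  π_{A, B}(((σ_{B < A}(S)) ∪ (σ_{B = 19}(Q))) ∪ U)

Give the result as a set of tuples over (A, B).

Filtering on B < A leaves {(1, 27, 24), (17, 2, 24), (19, 1, 20), (4, 5, 14), (9, 1, 39)}.
Filtering on B = 19 leaves {(19, 1, 20)}.
Taking the union: {(1, 27, 24), (17, 2, 24), (19, 1, 20), (4, 5, 14), (9, 1, 39)}
Taking the union: {(1, 27, 24), (14, 23, 22), (14, 9, 19), (17, 2, 24), (19, 1, 20), (29, 8, 27), (4, 10, 18), (4, 5, 14), (9, 1, 39)}
Projecting to A, B: {(14, 4), (18, 4), (19, 14), (20, 19), (22, 14), (24, 1), (24, 17), (27, 29), (39, 9)}

{(14, 4), (18, 4), (19, 14), (20, 19), (22, 14), (24, 1), (24, 17), (27, 29), (39, 9)}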